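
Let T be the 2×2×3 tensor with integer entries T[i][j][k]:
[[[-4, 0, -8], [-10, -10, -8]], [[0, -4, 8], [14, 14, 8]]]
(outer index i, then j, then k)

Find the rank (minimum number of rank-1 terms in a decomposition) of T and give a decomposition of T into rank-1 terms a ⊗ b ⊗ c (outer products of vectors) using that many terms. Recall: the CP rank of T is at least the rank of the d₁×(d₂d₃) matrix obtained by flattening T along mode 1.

Lower bound: in the mode-3 unfolding of T (rows indexed by k, columns by (i,j)) the 3×3 minor on rows k ∈ {0, 1, 2}, columns (i,j) ∈ {(0,0), (0,1), (1,0)} is det [[-4, -10, 0], [0, -10, -4], [-8, -8, 8]] = 128 ≠ 0, so that unfolding has rank ≥ 3 and hence rank(T) ≥ 3 (CP rank is at least every unfolding rank, though it can be larger).
Upper bound: T is a sum of 3 rank-1 terms, T = (1, -2) ⊗ (1, -1) ⊗ (4, 4, 0) + (1, -1) ⊗ (0, 1) ⊗ (-2, -4, -4) + (1, -1) ⊗ (2, 1) ⊗ (-4, -2, -4) (written with every a and b primitive with positive leading entry and the scale carried by c; CP decompositions are not unique, and this one is verified by expanding entrywise), so rank(T) ≤ 3.
These bounds meet, so rank(T) = 3.

rank(T) = 3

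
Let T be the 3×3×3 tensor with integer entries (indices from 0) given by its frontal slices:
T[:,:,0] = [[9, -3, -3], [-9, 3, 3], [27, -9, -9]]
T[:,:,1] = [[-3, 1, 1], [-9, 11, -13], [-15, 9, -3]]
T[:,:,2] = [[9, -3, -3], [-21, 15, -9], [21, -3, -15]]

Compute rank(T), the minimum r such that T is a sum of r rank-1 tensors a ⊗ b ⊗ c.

2

Lower bound: the mode-2 unfolding of T (rows indexed by j, columns by (i,k) = (0,0), (0,1), (0,2), (1,0), (1,1), (1,2), (2,0), (2,1), (2,2)) is [[9, -3, 9, -9, -9, -21, 27, -15, 21], [-3, 1, -3, 3, 11, 15, -9, 9, -3], [-3, 1, -3, 3, -13, -9, -9, -3, -15]].
There the 2×2 minor on rows j ∈ {0, 1}, columns (i,k) ∈ {(0,0), (1,1)} is det [[9, -9], [-3, 11]] = 72 ≠ 0, so this unfolding has rank ≥ 2; CP rank is at least every unfolding rank, so rank(T) ≥ 2. (Unfolding ranks only ever bound the CP rank from below — rank(T) can be strictly larger than all of them — so the matching upper bound has to come from an explicit 2-term decomposition.)
Upper bound — finding two terms. Write S_k = T[:,:,k] for the frontal slices: S₀ = [[9, -3, -3], [-9, 3, 3], [27, -9, -9]], S₁ = [[-3, 1, 1], [-9, 11, -13], [-15, 9, -3]], S₂ = [[9, -3, -3], [-21, 15, -9], [21, -3, -15]].
If T = a₁ ⊗ b₁ ⊗ c₁ + a₂ ⊗ b₂ ⊗ c₂ then each S_k = c₁[k]·a₁b₁ᵀ + c₂[k]·a₂b₂ᵀ. S₀ and S₁ are linearly independent, so a₁b₁ᵀ and a₂b₂ᵀ must span the same plane of matrices: they are the rank-1 matrices of the form x·S₀ + y·S₁.
The 2×2 minor of x·S₀ + y·S₁ on rows {0,1}, columns {0,1} is 72·xy − 24·y² = 24·(3·x − y)(y), vanishing at (x:y) = (1:3) and (1:0).
M₁ = S₀ + 3·S₁ = [[0, 0, 0], [-36, 36, -36], [-18, 18, -18]] = (-18)·[0, 2, 1][1, -1, 1]ᵀ and M₂ = S₀ = [[9, -3, -3], [-9, 3, 3], [27, -9, -9]] = 3·[1, -1, 3][3, -1, -1]ᵀ, so take a₁ = [0, 2, 1], b₁ = [1, -1, 1], a₂ = [1, -1, 3], b₂ = [3, -1, -1].
Each slice is an integer combination of E₁ = a₁b₁ᵀ and E₂ = a₂b₂ᵀ: S₀ = 3·E₂, S₁ = −6·E₁ − E₂, S₂ = −6·E₁ + 3·E₂; reading off coefficients, c₁ = [0, -6, -6] and c₂ = [3, -1, 3].
Hence T = [0, 2, 1] ⊗ [1, -1, 1] ⊗ [0, -6, -6] + [1, -1, 3] ⊗ [3, -1, -1] ⊗ [3, -1, 3], so rank(T) ≤ 2.
These bounds meet, so rank(T) = 2.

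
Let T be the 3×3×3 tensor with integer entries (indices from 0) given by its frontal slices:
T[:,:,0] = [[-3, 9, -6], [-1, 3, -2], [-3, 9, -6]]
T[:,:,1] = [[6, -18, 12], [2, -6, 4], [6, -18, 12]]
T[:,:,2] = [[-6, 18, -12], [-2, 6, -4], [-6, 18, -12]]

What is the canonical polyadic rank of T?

Lower bound: T ≠ 0 (e.g. T[0,0,0] = -3), so rank(T) ≥ 1.
Upper bound: if T = a ⊗ b ⊗ c then every fibre of T is a multiple of the corresponding factor, so read the factors off the fibres through the nonzero entry T[0,0,0] = -3.
The mode-1 fibre T[:,0,0] = [-3, -1, -3] gives a = [3, 1, 3] (primitive direction); the mode-2 fibre T[0,:,0] = [-3, 9, -6] gives b = [1, -3, 2]; then c[k] = T[0,0,k] / (a[0]·b[0]) = [-3, 6, -6] / 3 = [-1, 2, -2].
Expanding [3, 1, 3] ⊗ [1, -3, 2] ⊗ [-1, 2, -2] reproduces all 27 entries of T, so T = [3, 1, 3] ⊗ [1, -3, 2] ⊗ [-1, 2, -2] and rank(T) ≤ 1.
These bounds meet, so rank(T) = 1.
Check entry T[2,0,2] = -6: (3)·(1)·(-2) = -6.

1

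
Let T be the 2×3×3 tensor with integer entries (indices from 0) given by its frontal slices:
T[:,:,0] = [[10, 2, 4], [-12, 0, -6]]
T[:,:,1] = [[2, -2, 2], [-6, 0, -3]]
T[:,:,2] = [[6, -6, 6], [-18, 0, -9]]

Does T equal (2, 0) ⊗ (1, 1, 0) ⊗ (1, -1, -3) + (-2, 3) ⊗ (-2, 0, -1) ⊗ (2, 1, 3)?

Yes

Reconstruct entrywise from the claimed factors. For example, T[1,2,1] = -3 and Σₗ aₗ[1]bₗ[2]cₗ[1] = (0)·(0)·(-1) + (3)·(-1)·(1) = -3; checking all 18 entries, every one matches. The claim holds.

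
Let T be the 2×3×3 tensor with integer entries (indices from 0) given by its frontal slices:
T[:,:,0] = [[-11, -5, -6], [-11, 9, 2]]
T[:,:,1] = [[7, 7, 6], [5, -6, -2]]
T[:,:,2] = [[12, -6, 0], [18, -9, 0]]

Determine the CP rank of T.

Lower bound: in the mode-2 unfolding of T (rows indexed by j, columns by (i,k)) the 2×2 minor on rows j ∈ {0, 1}, columns (i,k) ∈ {(0,0), (0,1)} is det [[-11, 7], [-5, 7]] = -42 ≠ 0, so that unfolding has rank ≥ 2 and hence rank(T) ≥ 2 (CP rank is at least every unfolding rank, though it can be larger).
Upper bound: with S_k = T[:,:,k], the two rank-1 terms a₁b₁ᵀ, a₂b₂ᵀ are the rank-1 members of the pencil x·S₀ + y·S₁.
The 2×2 minor of x·S₀ + y·S₁ on rows {0,1}, columns {0,1} is −154·x² + 231·xy − 77·y² = (-77)·(2·x − y)(x − y), vanishing at (x:y) = (1:2) and (1:1).
M₁ = S₀ + 2·S₁ = [[3, 9, 6], [-1, -3, -2]] = [3, -1][1, 3, 2]ᵀ and M₂ = S₀ + S₁ = [[-4, 2, 0], [-6, 3, 0]] = −[2, 3][2, -1, 0]ᵀ, so take a₁ = [3, -1], b₁ = [1, 3, 2], a₂ = [2, 3], b₂ = [2, -1, 0].
Each slice is an integer combination of E₁ = a₁b₁ᵀ and E₂ = a₂b₂ᵀ: S₀ = −E₁ − 2·E₂, S₁ = E₁ + E₂, S₂ = 3·E₂; reading off coefficients, c₁ = [-1, 1, 0] and c₂ = [-2, 1, 3].
Hence T = [3, -1] ⊗ [1, 3, 2] ⊗ [-1, 1, 0] + [2, 3] ⊗ [2, -1, 0] ⊗ [-2, 1, 3], so rank(T) ≤ 2.
These bounds meet, so rank(T) = 2.

2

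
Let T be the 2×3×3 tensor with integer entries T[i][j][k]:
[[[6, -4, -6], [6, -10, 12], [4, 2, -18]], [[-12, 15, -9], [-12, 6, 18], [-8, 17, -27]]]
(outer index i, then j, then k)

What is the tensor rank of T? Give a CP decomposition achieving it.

rank(T) = 2

Lower bound: in the mode-1 unfolding of T (rows indexed by i, columns by (j,k)) the 2×2 minor on rows i ∈ {0, 1}, columns (j,k) ∈ {(0,0), (0,1)} is det [[6, -4], [-12, 15]] = 42 ≠ 0, so that unfolding has rank ≥ 2 and hence rank(T) ≥ 2 (CP rank is at least every unfolding rank, though it can be larger).
Upper bound: with S_k = T[:,:,k], the two rank-1 terms a₁b₁ᵀ, a₂b₂ᵀ are the rank-1 members of the pencil x·S₀ + y·S₁.
The 2×2 minor of x·S₀ + y·S₁ on rows {0,1}, columns {0,1} is −126·xy + 126·y² = (-126)·(x − y)(y), vanishing at (x:y) = (1:1) and (1:0).
M₁ = S₀ + S₁ = [[2, -4, 6], [3, -6, 9]] = [2, 3][1, -2, 3]ᵀ and M₂ = S₀ = [[6, 6, 4], [-12, -12, -8]] = 2·[1, -2][3, 3, 2]ᵀ, so take a₁ = [2, 3], b₁ = [1, -2, 3], a₂ = [1, -2], b₂ = [3, 3, 2].
Each slice is an integer combination of E₁ = a₁b₁ᵀ and E₂ = a₂b₂ᵀ: S₀ = 2·E₂, S₁ = E₁ − 2·E₂, S₂ = −3·E₁; reading off coefficients, c₁ = [0, 1, -3] and c₂ = [2, -2, 0].
Hence T = [2, 3] ⊗ [1, -2, 3] ⊗ [0, 1, -3] + [1, -2] ⊗ [3, 3, 2] ⊗ [2, -2, 0], so rank(T) ≤ 2.
These bounds meet, so rank(T) = 2.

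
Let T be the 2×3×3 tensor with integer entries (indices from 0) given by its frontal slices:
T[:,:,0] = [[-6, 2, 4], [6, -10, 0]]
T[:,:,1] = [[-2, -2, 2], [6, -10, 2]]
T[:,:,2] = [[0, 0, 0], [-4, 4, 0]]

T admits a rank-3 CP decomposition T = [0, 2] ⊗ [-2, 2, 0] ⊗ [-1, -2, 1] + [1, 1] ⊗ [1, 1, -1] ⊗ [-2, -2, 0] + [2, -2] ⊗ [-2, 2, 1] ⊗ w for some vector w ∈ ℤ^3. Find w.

w = [1, 0, 0]

Subtract the known terms from T to get the rank-1 residual R = [2, -2] ⊗ [-2, 2, 1] ⊗ w, so R[i,j,k] = a[i]·b[j]·w[k]. Pick indices with nonzero a[0]·b[0] = (2)·(-2) = -4. Only the fibre through (0,0,·) is needed: R[0,0,:] = T[0,0,:] − Σₗ aₗ[0]bₗ[0]cₗ = [-6, -2, 0] − (0)·(-2)·[-1, -2, 1] − (1)·(1)·[-2, -2, 0] = [-4, 0, 0]. Then w[k] = R[0,0,k] / -4 for each k, giving w = [-4, 0, 0] / -4 = [1, 0, 0].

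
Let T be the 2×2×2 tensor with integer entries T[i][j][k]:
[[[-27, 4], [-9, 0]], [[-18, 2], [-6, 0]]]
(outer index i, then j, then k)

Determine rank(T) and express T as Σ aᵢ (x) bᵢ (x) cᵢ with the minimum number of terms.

Lower bound: in the mode-3 unfolding of T (rows indexed by k, columns by (i,j)) the 2×2 minor on rows k ∈ {0, 1}, columns (i,j) ∈ {(0,0), (0,1)} is det [[-27, -9], [4, 0]] = 36 ≠ 0, so that unfolding has rank ≥ 2 and hence rank(T) ≥ 2 (CP rank is at least every unfolding rank, though it can be larger).
Upper bound: with S_k = T[:,:,k], the two rank-1 terms a₁b₁ᵀ, a₂b₂ᵀ are the rank-1 members of the pencil x·S₀ + y·S₁.
det(x·S₀ + y·S₁) is −6·xy = (-6)·(y)(x), vanishing at (x:y) = (1:0) and (0:1).
M₁ = S₀ = [[-27, -9], [-18, -6]] = (-3)·[3, 2][3, 1]ᵀ and M₂ = S₁ = [[4, 0], [2, 0]] = 2·[2, 1][1, 0]ᵀ, so take a₁ = [3, 2], b₁ = [3, 1], a₂ = [2, 1], b₂ = [1, 0].
Each slice is an integer combination of E₁ = a₁b₁ᵀ and E₂ = a₂b₂ᵀ: S₀ = −3·E₁, S₁ = 2·E₂; reading off coefficients, c₁ = [-3, 0] and c₂ = [0, 2].
Hence T = [3, 2] (x) [3, 1] (x) [-3, 0] + [2, 1] (x) [1, 0] (x) [0, 2], so rank(T) ≤ 2.
These bounds meet, so rank(T) = 2.

rank(T) = 2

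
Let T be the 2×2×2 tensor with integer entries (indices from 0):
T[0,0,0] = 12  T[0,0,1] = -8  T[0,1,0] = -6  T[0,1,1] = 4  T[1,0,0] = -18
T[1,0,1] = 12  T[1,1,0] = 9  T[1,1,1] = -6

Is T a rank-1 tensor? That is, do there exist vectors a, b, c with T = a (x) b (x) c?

Yes

If T = a (x) b (x) c then every fibre of T is a multiple of the corresponding factor, so read the factors off the fibres through the nonzero entry T[0,0,0] = 12.
The mode-1 fibre T[:,0,0] = [12, -18] gives a = [2, -3] (primitive direction); the mode-2 fibre T[0,:,0] = [12, -6] gives b = [2, -1]; then c[k] = T[0,0,k] / (a[0]·b[0]) = [12, -8] / 4 = [3, -2].
Expanding [2, -3] (x) [2, -1] (x) [3, -2] reproduces all 8 entries of T, so T = [2, -3] (x) [2, -1] (x) [3, -2] and rank(T) ≤ 1.
Equivalently every frontal slice T[:,:,k] is c[k] times the rank-1 matrix [2, -3] (x) [2, -1]. So T has rank 1 (it is nonzero).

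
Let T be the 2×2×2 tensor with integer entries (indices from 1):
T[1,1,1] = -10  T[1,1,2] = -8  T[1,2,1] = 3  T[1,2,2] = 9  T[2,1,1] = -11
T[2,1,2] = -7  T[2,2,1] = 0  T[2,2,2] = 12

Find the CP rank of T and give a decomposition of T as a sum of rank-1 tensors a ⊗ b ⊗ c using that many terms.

rank(T) = 2

Lower bound: the mode-2 unfolding of T (rows indexed by j, columns by (i,k) = (1,1), (1,2), (2,1), (2,2)) is [[-10, -8, -11, -7], [3, 9, 0, 12]].
There the 2×2 minor on rows j ∈ {1, 2}, columns (i,k) ∈ {(1,1), (1,2)} is det [[-10, -8], [3, 9]] = -66 ≠ 0, so this unfolding has rank ≥ 2; CP rank is at least every unfolding rank, so rank(T) ≥ 2. (Flattening ranks never certify an upper bound on CP rank; for that we must actually write T with 2 rank-1 terms.)
Upper bound — finding two terms. Write S_k = T[:,:,k] for the frontal slices: S₁ = [[-10, 3], [-11, 0]], S₂ = [[-8, 9], [-7, 12]].
If T = a₁ ⊗ b₁ ⊗ c₁ + a₂ ⊗ b₂ ⊗ c₂ then each S_k = c₁[k]·a₁b₁ᵀ + c₂[k]·a₂b₂ᵀ. S₁ and S₂ are linearly independent, so a₁b₁ᵀ and a₂b₂ᵀ must span the same plane of matrices: they are the rank-1 matrices of the form x·S₁ + y·S₂.
det(x·S₁ + y·S₂) is 33·x² − 33·y² = 33·(x − y)(x + y), vanishing at (x:y) = (1:1) and (1:-1).
M₁ = S₁ + S₂ = [[-18, 12], [-18, 12]] = (-6)·[1, 1][3, -2]ᵀ and M₂ = S₁ − S₂ = [[-2, -6], [-4, -12]] = (-2)·[1, 2][1, 3]ᵀ, so take a₁ = [1, 1], b₁ = [3, -2], a₂ = [1, 2], b₂ = [1, 3].
Each slice is an integer combination of E₁ = a₁b₁ᵀ and E₂ = a₂b₂ᵀ: S₁ = −3·E₁ − E₂, S₂ = −3·E₁ + E₂; reading off coefficients, c₁ = [-3, -3] and c₂ = [-1, 1].
Hence T = [1, 1] ⊗ [3, -2] ⊗ [-3, -3] + [1, 2] ⊗ [1, 3] ⊗ [-1, 1], so rank(T) ≤ 2.
These bounds meet, so rank(T) = 2.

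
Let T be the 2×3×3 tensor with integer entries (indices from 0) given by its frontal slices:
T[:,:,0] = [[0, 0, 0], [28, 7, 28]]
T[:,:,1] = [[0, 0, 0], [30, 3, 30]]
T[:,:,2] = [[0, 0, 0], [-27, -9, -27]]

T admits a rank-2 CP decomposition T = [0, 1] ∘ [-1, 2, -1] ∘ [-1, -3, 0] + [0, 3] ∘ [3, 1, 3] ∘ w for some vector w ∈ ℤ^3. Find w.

Subtract the known terms from T to get the rank-1 residual R = [0, 3] ∘ [3, 1, 3] ∘ w, so R[i,j,k] = a[i]·b[j]·w[k]. Pick indices with nonzero a[1]·b[0] = (3)·(3) = 9. Only the fibre through (1,0,·) is needed: R[1,0,:] = T[1,0,:] − Σₗ aₗ[1]bₗ[0]cₗ = [28, 30, -27] − (1)·(-1)·[-1, -3, 0] = [27, 27, -27]. Then w[k] = R[1,0,k] / 9 for each k, giving w = [27, 27, -27] / 9 = [3, 3, -3].

w = [3, 3, -3]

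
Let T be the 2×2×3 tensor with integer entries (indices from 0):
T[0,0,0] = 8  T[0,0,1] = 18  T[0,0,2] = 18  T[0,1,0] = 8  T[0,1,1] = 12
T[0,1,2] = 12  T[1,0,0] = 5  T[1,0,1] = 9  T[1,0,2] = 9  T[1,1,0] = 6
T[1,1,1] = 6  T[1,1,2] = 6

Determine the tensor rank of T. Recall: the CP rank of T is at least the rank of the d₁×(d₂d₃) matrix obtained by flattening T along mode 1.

Lower bound: in the mode-2 unfolding of T (rows indexed by j, columns by (i,k)) the 2×2 minor on rows j ∈ {0, 1}, columns (i,k) ∈ {(0,0), (0,1)} is det [[8, 18], [8, 12]] = -48 ≠ 0, so that unfolding has rank ≥ 2 and hence rank(T) ≥ 2 (CP rank is at least every unfolding rank, though it can be larger).
Upper bound: with S_k = T[:,:,k], the two rank-1 terms a₁b₁ᵀ, a₂b₂ᵀ are the rank-1 members of the pencil x·S₀ + y·S₁.
det(x·S₀ + y·S₁) is 8·x² + 24·xy = 8·(x + 3·y)(x), vanishing at (x:y) = (3:-1) and (0:1).
M₁ = 3·S₀ − S₁ = [[6, 12], [6, 12]] = 6·[1, 1][1, 2]ᵀ and M₂ = S₁ = [[18, 12], [9, 6]] = 3·[2, 1][3, 2]ᵀ, so take a₁ = [1, 1], b₁ = [1, 2], a₂ = [2, 1], b₂ = [3, 2].
Each slice is an integer combination of E₁ = a₁b₁ᵀ and E₂ = a₂b₂ᵀ: S₀ = 2·E₁ + E₂, S₁ = 3·E₂, S₂ = 3·E₂; reading off coefficients, c₁ = [2, 0, 0] and c₂ = [1, 3, 3].
Hence T = [1, 1] ⊗ [1, 2] ⊗ [2, 0, 0] + [2, 1] ⊗ [3, 2] ⊗ [1, 3, 3], so rank(T) ≤ 2.
These bounds meet, so rank(T) = 2.

2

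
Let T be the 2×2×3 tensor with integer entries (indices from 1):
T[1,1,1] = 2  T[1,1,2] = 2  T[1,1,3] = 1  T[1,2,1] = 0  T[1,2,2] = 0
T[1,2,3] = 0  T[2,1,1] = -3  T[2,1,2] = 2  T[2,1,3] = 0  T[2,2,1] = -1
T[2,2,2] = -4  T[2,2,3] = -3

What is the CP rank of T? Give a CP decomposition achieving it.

Lower bound: the mode-3 unfolding of T (rows indexed by k, columns by (i,j) = (1,1), (1,2), (2,1), (2,2)) is [[2, 0, -3, -1], [2, 0, 2, -4], [1, 0, 0, -3]].
There the 3×3 minor on rows k ∈ {1, 2, 3}, columns (i,j) ∈ {(1,1), (2,1), (2,2)} is det [[2, -3, -1], [2, 2, -4], [1, 0, -3]] = -16 ≠ 0, so this unfolding has rank ≥ 3; CP rank is at least every unfolding rank, so rank(T) ≥ 3. (Unfolding ranks only ever bound the CP rank from below — rank(T) can be strictly larger than all of them — so the matching upper bound has to come from an explicit 3-term decomposition.)
Upper bound: T is a sum of 3 rank-1 terms, T = [0, 1] ⊗ [1, -1] ⊗ [0, 4, 2] + [0, 1] ⊗ [1, 1] ⊗ [-1, 0, -1] + [1, -1] ⊗ [1, 0] ⊗ [2, 2, 1] (one valid choice — decompositions are not unique — normalised so each a, b is primitive with positive first nonzero entry; check it by expanding all entries), so rank(T) ≤ 3.
These bounds meet, so rank(T) = 3.

rank(T) = 3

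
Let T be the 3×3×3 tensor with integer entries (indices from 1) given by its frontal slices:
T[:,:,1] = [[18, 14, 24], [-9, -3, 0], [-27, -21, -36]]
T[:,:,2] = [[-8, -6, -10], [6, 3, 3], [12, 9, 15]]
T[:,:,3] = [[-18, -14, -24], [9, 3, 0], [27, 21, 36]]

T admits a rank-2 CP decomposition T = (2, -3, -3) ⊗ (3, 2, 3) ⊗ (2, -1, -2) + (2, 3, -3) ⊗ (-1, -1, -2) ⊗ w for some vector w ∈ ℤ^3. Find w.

Subtract the known terms from T to get the rank-1 residual R = (2, 3, -3) ⊗ (-1, -1, -2) ⊗ w, so R[i,j,k] = a[i]·b[j]·w[k]. Pick indices with nonzero a[1]·b[1] = (2)·(-1) = -2. Only the fibre through (1,1,·) is needed: R[1,1,:] = T[1,1,:] − Σₗ aₗ[1]bₗ[1]cₗ = [18, -8, -18] − (2)·(3)·(2, -1, -2) = [6, -2, -6]. Then w[k] = R[1,1,k] / -2 for each k, giving w = [6, -2, -6] / -2 = (-3, 1, 3).

w = (-3, 1, 3)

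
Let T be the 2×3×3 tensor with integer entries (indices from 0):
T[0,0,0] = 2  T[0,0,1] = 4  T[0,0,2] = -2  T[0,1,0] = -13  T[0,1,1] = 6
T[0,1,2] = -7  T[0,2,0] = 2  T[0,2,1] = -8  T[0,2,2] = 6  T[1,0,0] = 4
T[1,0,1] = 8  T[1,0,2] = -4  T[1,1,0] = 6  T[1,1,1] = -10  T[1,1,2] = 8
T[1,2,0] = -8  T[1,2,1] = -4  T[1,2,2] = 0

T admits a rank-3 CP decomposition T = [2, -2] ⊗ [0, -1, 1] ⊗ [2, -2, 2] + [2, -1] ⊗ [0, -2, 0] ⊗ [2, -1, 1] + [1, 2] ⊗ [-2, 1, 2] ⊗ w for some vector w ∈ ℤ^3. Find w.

Subtract the known terms from T to get the rank-1 residual R = [1, 2] ⊗ [-2, 1, 2] ⊗ w, so R[i,j,k] = a[i]·b[j]·w[k]. Pick indices with nonzero a[0]·b[0] = (1)·(-2) = -2. Only the fibre through (0,0,·) is needed: R[0,0,:] = T[0,0,:] − Σₗ aₗ[0]bₗ[0]cₗ = [2, 4, -2] − (2)·(0)·[2, -2, 2] − (2)·(0)·[2, -1, 1] = [2, 4, -2]. Then w[k] = R[0,0,k] / -2 for each k, giving w = [2, 4, -2] / -2 = [-1, -2, 1].

w = [-1, -2, 1]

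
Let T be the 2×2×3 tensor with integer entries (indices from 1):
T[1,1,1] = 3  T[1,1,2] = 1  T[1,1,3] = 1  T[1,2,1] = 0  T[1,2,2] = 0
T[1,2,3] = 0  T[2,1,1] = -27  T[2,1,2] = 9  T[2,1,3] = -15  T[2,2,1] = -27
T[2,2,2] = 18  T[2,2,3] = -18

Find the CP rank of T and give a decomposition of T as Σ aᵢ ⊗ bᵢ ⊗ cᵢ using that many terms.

rank(T) = 2

Lower bound: the mode-1 unfolding of T (rows indexed by i, columns by (j,k) = (1,1), (1,2), (1,3), (2,1), (2,2), (2,3)) is [[3, 1, 1, 0, 0, 0], [-27, 9, -15, -27, 18, -18]].
There the 2×2 minor on rows i ∈ {1, 2}, columns (j,k) ∈ {(1,1), (1,2)} is det [[3, 1], [-27, 9]] = 54 ≠ 0, so this unfolding has rank ≥ 2; CP rank is at least every unfolding rank, so rank(T) ≥ 2. (This is only a lower bound: in general the CP rank may exceed every unfolding rank, so we still need to exhibit 2 rank-1 terms summing to T.)
Upper bound — finding two terms. Write S_k = T[:,:,k] for the frontal slices: S₁ = [[3, 0], [-27, -27]], S₂ = [[1, 0], [9, 18]], S₃ = [[1, 0], [-15, -18]].
If T = a₁ ⊗ b₁ ⊗ c₁ + a₂ ⊗ b₂ ⊗ c₂ then each S_k = c₁[k]·a₁b₁ᵀ + c₂[k]·a₂b₂ᵀ. S₁ and S₂ are linearly independent, so a₁b₁ᵀ and a₂b₂ᵀ must span the same plane of matrices: they are the rank-1 matrices of the form x·S₁ + y·S₂.
det(x·S₁ + y·S₂) is −81·x² + 27·xy + 18·y² = (-9)·(3·x − 2·y)(3·x + y), vanishing at (x:y) = (2:3) and (1:-3).
M₁ = 2·S₁ + 3·S₂ = [[9, 0], [-27, 0]] = 9·[1, -3][1, 0]ᵀ and M₂ = S₁ − 3·S₂ = [[0, 0], [-54, -81]] = (-27)·[0, 1][2, 3]ᵀ, so take a₁ = [1, -3], b₁ = [1, 0], a₂ = [0, 1], b₂ = [2, 3].
Each slice is an integer combination of E₁ = a₁b₁ᵀ and E₂ = a₂b₂ᵀ: S₁ = 3·E₁ − 9·E₂, S₂ = E₁ + 6·E₂, S₃ = E₁ − 6·E₂; reading off coefficients, c₁ = [3, 1, 1] and c₂ = [-9, 6, -6].
Hence T = [1, -3] ⊗ [1, 0] ⊗ [3, 1, 1] + [0, 1] ⊗ [2, 3] ⊗ [-9, 6, -6], so rank(T) ≤ 2.
These bounds meet, so rank(T) = 2.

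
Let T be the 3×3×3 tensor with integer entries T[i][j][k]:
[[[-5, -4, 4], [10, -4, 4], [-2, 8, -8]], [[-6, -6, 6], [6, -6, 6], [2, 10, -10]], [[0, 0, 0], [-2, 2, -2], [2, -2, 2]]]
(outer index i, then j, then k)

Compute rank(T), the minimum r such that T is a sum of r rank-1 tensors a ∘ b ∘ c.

Lower bound: in the mode-2 unfolding of T (rows indexed by j, columns by (i,k)) the 3×3 minor on rows j ∈ {0, 1, 2}, columns (i,k) ∈ {(0,0), (0,1), (1,0)} is det [[-5, -4, -6], [10, -4, 6], [-2, 8, 2]] = -24 ≠ 0, so that unfolding has rank ≥ 3 and hence rank(T) ≥ 3 (CP rank is at least every unfolding rank, though it can be larger).
Upper bound: T is a sum of 3 rank-1 terms, T = [1, 1, 0] ∘ [1, -2, 0] ∘ [-4, -2, 2] + [1, 2, 0] ∘ [1, 2, -2] ∘ [-1, -2, 2] + [2, 1, -1] ∘ [0, 1, -1] ∘ [2, -2, 2] (written with every a and b primitive with positive leading entry and the scale carried by c; CP decompositions are not unique, and this one is verified by expanding entrywise), so rank(T) ≤ 3.
These bounds meet, so rank(T) = 3.

3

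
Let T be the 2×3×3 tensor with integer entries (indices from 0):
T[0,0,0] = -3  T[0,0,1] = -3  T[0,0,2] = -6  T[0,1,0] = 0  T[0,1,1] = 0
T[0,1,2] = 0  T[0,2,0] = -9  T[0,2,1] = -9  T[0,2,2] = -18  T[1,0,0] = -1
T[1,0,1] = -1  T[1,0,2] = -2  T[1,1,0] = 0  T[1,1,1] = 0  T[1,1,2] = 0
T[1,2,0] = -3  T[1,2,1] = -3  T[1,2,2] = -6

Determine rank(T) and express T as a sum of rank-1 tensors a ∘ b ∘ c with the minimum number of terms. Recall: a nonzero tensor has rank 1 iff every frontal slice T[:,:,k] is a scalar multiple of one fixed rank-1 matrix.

Lower bound: T ≠ 0 (e.g. T[0,0,0] = -3), so rank(T) ≥ 1.
Upper bound: if T = a ∘ b ∘ c then every fibre of T is a multiple of the corresponding factor, so read the factors off the fibres through the nonzero entry T[0,0,0] = -3.
The mode-1 fibre T[:,0,0] = [-3, -1] gives a = [3, 1] (primitive direction); the mode-2 fibre T[0,:,0] = [-3, 0, -9] gives b = [1, 0, 3]; then c[k] = T[0,0,k] / (a[0]·b[0]) = [-3, -3, -6] / 3 = [-1, -1, -2].
Expanding [3, 1] ∘ [1, 0, 3] ∘ [-1, -1, -2] reproduces all 18 entries of T, so T = [3, 1] ∘ [1, 0, 3] ∘ [-1, -1, -2] and rank(T) ≤ 1.
These bounds meet, so rank(T) = 1.
Check entry T[1,1,0] = 0: (1)·(0)·(-1) = 0.

rank(T) = 1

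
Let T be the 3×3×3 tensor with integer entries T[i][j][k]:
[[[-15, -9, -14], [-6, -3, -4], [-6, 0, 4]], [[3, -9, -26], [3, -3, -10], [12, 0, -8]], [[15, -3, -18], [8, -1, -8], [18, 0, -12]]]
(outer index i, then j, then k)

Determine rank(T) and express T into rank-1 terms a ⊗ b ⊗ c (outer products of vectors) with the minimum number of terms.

rank(T) = 2

Lower bound: the mode-1 unfolding of T (rows indexed by i, columns by (j,k) = (0,0), (0,1), (0,2), (1,0), (1,1), (1,2), (2,0), (2,1), (2,2)) is [[-15, -9, -14, -6, -3, -4, -6, 0, 4], [3, -9, -26, 3, -3, -10, 12, 0, -8], [15, -3, -18, 8, -1, -8, 18, 0, -12]].
There the 2×2 minor on rows i ∈ {0, 1}, columns (j,k) ∈ {(0,0), (0,1)} is det [[-15, -9], [3, -9]] = 162 ≠ 0, so this unfolding has rank ≥ 2; CP rank is at least every unfolding rank, so rank(T) ≥ 2. (This is only a lower bound: in general the CP rank may exceed every unfolding rank, so we still need to exhibit 2 rank-1 terms summing to T.)
Upper bound — finding two terms. Write S_k = T[:,:,k] for the frontal slices: S₀ = [[-15, -6, -6], [3, 3, 12], [15, 8, 18]], S₁ = [[-9, -3, 0], [-9, -3, 0], [-3, -1, 0]], S₂ = [[-14, -4, 4], [-26, -10, -8], [-18, -8, -12]].
If T = a₁ ⊗ b₁ ⊗ c₁ + a₂ ⊗ b₂ ⊗ c₂ then each S_k = c₁[k]·a₁b₁ᵀ + c₂[k]·a₂b₂ᵀ. S₀ and S₁ are linearly independent, so a₁b₁ᵀ and a₂b₂ᵀ must span the same plane of matrices: they are the rank-1 matrices of the form x·S₀ + y·S₁.
The 2×2 minor of x·S₀ + y·S₁ on rows {0,1}, columns {0,1} is −27·x² − 27·xy = (-27)·(x + y)(x), vanishing at (x:y) = (1:-1) and (0:1).
M₁ = S₀ − S₁ = [[-6, -3, -6], [12, 6, 12], [18, 9, 18]] = (-3)·[1, -2, -3][2, 1, 2]ᵀ and M₂ = S₁ = [[-9, -3, 0], [-9, -3, 0], [-3, -1, 0]] = −[3, 3, 1][3, 1, 0]ᵀ, so take a₁ = [1, -2, -3], b₁ = [2, 1, 2], a₂ = [3, 3, 1], b₂ = [3, 1, 0].
Each slice is an integer combination of E₁ = a₁b₁ᵀ and E₂ = a₂b₂ᵀ: S₀ = −3·E₁ − E₂, S₁ = −E₂, S₂ = 2·E₁ − 2·E₂; reading off coefficients, c₁ = [-3, 0, 2] and c₂ = [-1, -1, -2].
Hence T = [1, -2, -3] ⊗ [2, 1, 2] ⊗ [-3, 0, 2] + [3, 3, 1] ⊗ [3, 1, 0] ⊗ [-1, -1, -2], so rank(T) ≤ 2.
These bounds meet, so rank(T) = 2.
Check entry T[0,0,1] = -9: (1)·(2)·(0) + (3)·(3)·(-1) = -9.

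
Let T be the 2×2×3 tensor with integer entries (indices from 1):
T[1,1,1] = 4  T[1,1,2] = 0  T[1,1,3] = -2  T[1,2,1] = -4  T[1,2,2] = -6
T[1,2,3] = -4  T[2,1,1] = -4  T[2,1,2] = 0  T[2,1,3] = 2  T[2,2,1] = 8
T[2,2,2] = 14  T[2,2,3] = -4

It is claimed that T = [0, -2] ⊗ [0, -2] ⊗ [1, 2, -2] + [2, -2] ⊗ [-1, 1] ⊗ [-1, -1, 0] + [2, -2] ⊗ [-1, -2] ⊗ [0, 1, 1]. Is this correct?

No

Reconstruct entry (1,1,1) from the claimed factors: Σₗ aₗ[1]bₗ[1]cₗ[1] = (0)·(0)·(1) + (2)·(-1)·(-1) + (2)·(-1)·(0) = 2, but T[1,1,1] = 4. The claim is false.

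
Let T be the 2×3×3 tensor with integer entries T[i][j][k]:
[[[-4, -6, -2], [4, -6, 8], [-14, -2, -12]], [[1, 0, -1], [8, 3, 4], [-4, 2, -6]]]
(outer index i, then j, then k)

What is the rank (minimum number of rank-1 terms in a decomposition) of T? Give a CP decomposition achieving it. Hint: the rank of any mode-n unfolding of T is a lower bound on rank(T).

Lower bound: the mode-3 unfolding of T (rows indexed by k, columns by (i,j) = (0,0), (0,1), (0,2), (1,0), (1,1), (1,2)) is [[-4, 4, -14, 1, 8, -4], [-6, -6, -2, 0, 3, 2], [-2, 8, -12, -1, 4, -6]].
There the 3×3 minor on rows k ∈ {0, 1, 2}, columns (i,j) ∈ {(0,0), (0,1), (0,2)} is det [[-4, 4, -14], [-6, -6, -2], [-2, 8, -12]] = 216 ≠ 0, so this unfolding has rank ≥ 3; CP rank is at least every unfolding rank, so rank(T) ≥ 3. (Unfolding ranks only ever bound the CP rank from below — rank(T) can be strictly larger than all of them — so the matching upper bound has to come from an explicit 3-term decomposition.)
Upper bound: T is a sum of 3 rank-1 terms, T = (1, -1) ⊗ (1, 2, 1) ⊗ (-2, -2, 0) + (2, 1) ⊗ (1, -1, 2) ⊗ (-2, -1, -2) + (2, 1) ⊗ (1, 2, -2) ⊗ (1, -1, 1) (one valid choice — decompositions are not unique — normalised so each a, b is primitive with positive first nonzero entry; check it by expanding all entries), so rank(T) ≤ 3.
These bounds meet, so rank(T) = 3.

rank(T) = 3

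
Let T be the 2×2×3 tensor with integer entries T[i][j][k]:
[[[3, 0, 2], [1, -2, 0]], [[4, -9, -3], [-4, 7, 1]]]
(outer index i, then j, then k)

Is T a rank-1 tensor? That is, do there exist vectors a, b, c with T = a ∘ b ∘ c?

The mode-3 unfolding of T (rows indexed by k, columns by (i,j) = (0,0), (0,1), (1,0), (1,1)) is [[3, 1, 4, -4], [0, -2, -9, 7], [2, 0, -3, 1]].
There the 3×3 minor on rows k ∈ {0, 1, 2}, columns (i,j) ∈ {(0,0), (0,1), (1,0)} is det [[3, 1, 4], [0, -2, -9], [2, 0, -3]] = 16 ≠ 0, so this unfolding has rank ≥ 3; CP rank is at least every unfolding rank, so rank(T) ≥ 3.
In particular rank(T) ≥ 3 > 1, so T is not rank-1.

No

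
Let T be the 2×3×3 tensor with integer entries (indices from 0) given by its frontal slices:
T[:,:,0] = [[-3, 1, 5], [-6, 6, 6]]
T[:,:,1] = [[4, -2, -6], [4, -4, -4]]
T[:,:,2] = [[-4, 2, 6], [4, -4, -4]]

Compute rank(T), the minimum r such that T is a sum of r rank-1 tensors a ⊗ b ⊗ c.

Lower bound: the mode-3 unfolding of T (rows indexed by k, columns by (i,j) = (0,0), (0,1), (0,2), (1,0), (1,1), (1,2)) is [[-3, 1, 5, -6, 6, 6], [4, -2, -6, 4, -4, -4], [-4, 2, 6, 4, -4, -4]].
There the 3×3 minor on rows k ∈ {0, 1, 2}, columns (i,j) ∈ {(0,0), (0,1), (1,0)} is det [[-3, 1, -6], [4, -2, 4], [-4, 2, 4]] = 16 ≠ 0, so this unfolding has rank ≥ 3; CP rank is at least every unfolding rank, so rank(T) ≥ 3. (Flattening ranks never certify an upper bound on CP rank; for that we must actually write T with 3 rank-1 terms.)
Upper bound: T is a sum of 3 rank-1 terms, T = [0, 1] ⊗ [1, -1, -1] ⊗ [-8, 8, 0] + [1, -2] ⊗ [1, -1, -1] ⊗ [-1, 2, -2] + [1, 0] ⊗ [1, 0, -2] ⊗ [-2, 2, -2] (written with every a and b primitive with positive leading entry and the scale carried by c; CP decompositions are not unique, and this one is verified by expanding entrywise), so rank(T) ≤ 3.
These bounds meet, so rank(T) = 3.
Check entry T[1,1,0] = 6: (1)·(-1)·(-8) + (-2)·(-1)·(-1) + (0)·(0)·(-2) = 6.

3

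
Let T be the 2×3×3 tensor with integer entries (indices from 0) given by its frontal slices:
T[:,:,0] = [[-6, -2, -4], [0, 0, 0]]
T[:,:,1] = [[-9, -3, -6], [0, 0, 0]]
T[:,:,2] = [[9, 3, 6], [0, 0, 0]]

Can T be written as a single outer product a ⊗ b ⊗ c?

Yes

The mode-1 fibre T[:,0,0] = [-6, 0] gives a = [1, 0] (primitive direction); the mode-2 fibre T[0,:,0] = [-6, -2, -4] gives b = [3, 1, 2]; then c[k] = T[0,0,k] / (a[0]·b[0]) = [-6, -9, 9] / 3 = [-2, -3, 3].
Expanding [1, 0] ⊗ [3, 1, 2] ⊗ [-2, -3, 3] reproduces all 18 entries of T, so T = [1, 0] ⊗ [3, 1, 2] ⊗ [-2, -3, 3] and rank(T) ≤ 1.
Equivalently every frontal slice T[:,:,k] is c[k] times the rank-1 matrix [1, 0] ⊗ [3, 1, 2]. So T has rank 1 (it is nonzero).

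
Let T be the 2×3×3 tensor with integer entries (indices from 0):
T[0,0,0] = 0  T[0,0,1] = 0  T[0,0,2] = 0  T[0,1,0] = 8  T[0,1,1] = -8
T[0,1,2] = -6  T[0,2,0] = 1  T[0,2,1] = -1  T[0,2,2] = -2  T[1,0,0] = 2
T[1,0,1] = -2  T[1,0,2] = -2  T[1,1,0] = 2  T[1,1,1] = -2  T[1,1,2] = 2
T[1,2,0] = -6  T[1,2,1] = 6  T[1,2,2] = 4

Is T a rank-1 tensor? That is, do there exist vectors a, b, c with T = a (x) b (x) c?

No

The mode-2 unfolding of T (rows indexed by j, columns by (i,k) = (0,0), (0,1), (0,2), (1,0), (1,1), (1,2)) is [[0, 0, 0, 2, -2, -2], [8, -8, -6, 2, -2, 2], [1, -1, -2, -6, 6, 4]].
There the 3×3 minor on rows j ∈ {0, 1, 2}, columns (i,k) ∈ {(0,0), (0,2), (1,0)} is det [[0, 0, 2], [8, -6, 2], [1, -2, -6]] = -20 ≠ 0, so this unfolding has rank ≥ 3; CP rank is at least every unfolding rank, so rank(T) ≥ 3.
In particular rank(T) ≥ 3 > 1, so T is not rank-1.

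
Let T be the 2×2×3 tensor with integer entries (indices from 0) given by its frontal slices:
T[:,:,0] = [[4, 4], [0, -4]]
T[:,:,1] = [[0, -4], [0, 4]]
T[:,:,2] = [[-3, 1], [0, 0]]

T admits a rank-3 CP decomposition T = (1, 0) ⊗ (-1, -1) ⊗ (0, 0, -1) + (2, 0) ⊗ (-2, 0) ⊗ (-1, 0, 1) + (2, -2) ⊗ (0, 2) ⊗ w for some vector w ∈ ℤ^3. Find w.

Subtract the known terms from T to get the rank-1 residual R = (2, -2) ⊗ (0, 2) ⊗ w, so R[i,j,k] = a[i]·b[j]·w[k]. Pick indices with nonzero a[0]·b[1] = (2)·(2) = 4. Only the fibre through (0,1,·) is needed: R[0,1,:] = T[0,1,:] − Σₗ aₗ[0]bₗ[1]cₗ = [4, -4, 1] − (1)·(-1)·(0, 0, -1) − (2)·(0)·(-1, 0, 1) = [4, -4, 0]. Then w[k] = R[0,1,k] / 4 for each k, giving w = [4, -4, 0] / 4 = (1, -1, 0).

w = (1, -1, 0)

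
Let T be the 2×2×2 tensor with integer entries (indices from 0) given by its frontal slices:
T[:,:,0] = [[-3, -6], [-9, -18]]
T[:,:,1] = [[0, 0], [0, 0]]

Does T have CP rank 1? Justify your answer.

Yes

If T = a ⊗ b ⊗ c then every fibre of T is a multiple of the corresponding factor, so read the factors off the fibres through the nonzero entry T[0,0,0] = -3.
The mode-1 fibre T[:,0,0] = [-3, -9] gives a = [1, 3] (primitive direction); the mode-2 fibre T[0,:,0] = [-3, -6] gives b = [1, 2]; then c[k] = T[0,0,k] / (a[0]·b[0]) = [-3, 0] / 1 = [-3, 0].
Expanding [1, 3] ⊗ [1, 2] ⊗ [-3, 0] reproduces all 8 entries of T, so T = [1, 3] ⊗ [1, 2] ⊗ [-3, 0] and rank(T) ≤ 1.
Equivalently every frontal slice T[:,:,k] is c[k] times the rank-1 matrix [1, 3] ⊗ [1, 2]. So T has rank 1 (it is nonzero).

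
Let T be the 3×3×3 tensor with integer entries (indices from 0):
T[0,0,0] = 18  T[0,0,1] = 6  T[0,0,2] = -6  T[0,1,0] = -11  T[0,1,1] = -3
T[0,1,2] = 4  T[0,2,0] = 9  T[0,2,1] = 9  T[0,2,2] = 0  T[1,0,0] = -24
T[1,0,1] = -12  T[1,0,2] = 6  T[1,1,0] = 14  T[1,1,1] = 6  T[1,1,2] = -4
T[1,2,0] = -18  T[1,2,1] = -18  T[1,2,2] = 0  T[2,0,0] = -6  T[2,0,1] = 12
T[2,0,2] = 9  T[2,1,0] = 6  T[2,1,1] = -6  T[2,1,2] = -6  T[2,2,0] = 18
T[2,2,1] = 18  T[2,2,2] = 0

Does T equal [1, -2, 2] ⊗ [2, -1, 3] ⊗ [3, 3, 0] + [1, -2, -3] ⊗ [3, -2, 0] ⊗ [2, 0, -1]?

Reconstruct entry (0,0,0) from the claimed factors: Σₗ aₗ[0]bₗ[0]cₗ[0] = (1)·(2)·(3) + (1)·(3)·(2) = 12, but T[0,0,0] = 18. The claim is false.

No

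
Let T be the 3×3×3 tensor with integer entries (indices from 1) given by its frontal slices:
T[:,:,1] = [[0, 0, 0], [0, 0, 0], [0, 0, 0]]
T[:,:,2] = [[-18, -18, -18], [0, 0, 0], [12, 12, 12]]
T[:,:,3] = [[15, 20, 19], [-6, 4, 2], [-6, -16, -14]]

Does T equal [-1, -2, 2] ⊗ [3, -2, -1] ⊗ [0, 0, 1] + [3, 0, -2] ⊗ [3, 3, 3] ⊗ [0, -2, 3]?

No

Reconstruct entry (1,1,3) from the claimed factors: Σₗ aₗ[1]bₗ[1]cₗ[3] = (-1)·(3)·(1) + (3)·(3)·(3) = 24, but T[1,1,3] = 15. The claim is false.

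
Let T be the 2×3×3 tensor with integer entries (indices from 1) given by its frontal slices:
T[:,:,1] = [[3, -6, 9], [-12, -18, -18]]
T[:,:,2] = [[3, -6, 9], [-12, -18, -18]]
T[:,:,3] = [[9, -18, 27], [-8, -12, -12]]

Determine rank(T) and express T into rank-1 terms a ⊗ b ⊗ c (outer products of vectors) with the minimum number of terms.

rank(T) = 2

Lower bound: the mode-2 unfolding of T (rows indexed by j, columns by (i,k) = (1,1), (1,2), (1,3), (2,1), (2,2), (2,3)) is [[3, 3, 9, -12, -12, -8], [-6, -6, -18, -18, -18, -12], [9, 9, 27, -18, -18, -12]].
There the 2×2 minor on rows j ∈ {1, 2}, columns (i,k) ∈ {(1,1), (2,1)} is det [[3, -12], [-6, -18]] = -126 ≠ 0, so this unfolding has rank ≥ 2; CP rank is at least every unfolding rank, so rank(T) ≥ 2. (Flattening ranks never certify an upper bound on CP rank; for that we must actually write T with 2 rank-1 terms.)
Upper bound — finding two terms. Write S_k = T[:,:,k] for the frontal slices: S₁ = [[3, -6, 9], [-12, -18, -18]], S₂ = [[3, -6, 9], [-12, -18, -18]], S₃ = [[9, -18, 27], [-8, -12, -12]].
If T = a₁ ⊗ b₁ ⊗ c₁ + a₂ ⊗ b₂ ⊗ c₂ then each S_k = c₁[k]·a₁b₁ᵀ + c₂[k]·a₂b₂ᵀ. S₁ and S₃ are linearly independent, so a₁b₁ᵀ and a₂b₂ᵀ must span the same plane of matrices: they are the rank-1 matrices of the form x·S₁ + y·S₃.
The 2×2 minor of x·S₁ + y·S₃ on rows {1,2}, columns {1,2} is −126·x² − 462·xy − 252·y² = (-42)·(x + 3·y)(3·x + 2·y), vanishing at (x:y) = (3:-1) and (2:-3).
M₁ = 3·S₁ − S₃ = [[0, 0, 0], [-28, -42, -42]] = (-14)·(0, 1)(2, 3, 3)ᵀ and M₂ = 2·S₁ − 3·S₃ = [[-21, 42, -63], [0, 0, 0]] = (-21)·(1, 0)(1, -2, 3)ᵀ, so take a₁ = (0, 1), b₁ = (2, 3, 3), a₂ = (1, 0), b₂ = (1, -2, 3).
Each slice is an integer combination of E₁ = a₁b₁ᵀ and E₂ = a₂b₂ᵀ: S₁ = −6·E₁ + 3·E₂, S₂ = −6·E₁ + 3·E₂, S₃ = −4·E₁ + 9·E₂; reading off coefficients, c₁ = (-6, -6, -4) and c₂ = (3, 3, 9).
Hence T = (0, 1) ⊗ (2, 3, 3) ⊗ (-6, -6, -4) + (1, 0) ⊗ (1, -2, 3) ⊗ (3, 3, 9), so rank(T) ≤ 2.
These bounds meet, so rank(T) = 2.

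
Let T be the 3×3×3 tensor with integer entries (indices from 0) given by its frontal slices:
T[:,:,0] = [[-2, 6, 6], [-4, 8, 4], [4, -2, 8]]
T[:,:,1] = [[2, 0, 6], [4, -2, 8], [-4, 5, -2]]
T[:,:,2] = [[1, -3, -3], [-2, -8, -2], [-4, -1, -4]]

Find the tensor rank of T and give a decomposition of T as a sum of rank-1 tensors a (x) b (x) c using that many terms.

rank(T) = 3

Lower bound: the mode-2 unfolding of T (rows indexed by j, columns by (i,k) = (0,0), (0,1), (0,2), (1,0), (1,1), (1,2), (2,0), (2,1), (2,2)) is [[-2, 2, 1, -4, 4, -2, 4, -4, -4], [6, 0, -3, 8, -2, -8, -2, 5, -1], [6, 6, -3, 4, 8, -2, 8, -2, -4]].
There the 3×3 minor on rows j ∈ {0, 1, 2}, columns (i,k) ∈ {(0,0), (0,1), (1,2)} is det [[-2, 2, -2], [6, 0, -8], [6, 6, -2]] = -240 ≠ 0, so this unfolding has rank ≥ 3; CP rank is at least every unfolding rank, so rank(T) ≥ 3. (Flattening ranks never certify an upper bound on CP rank; for that we must actually write T with 3 rank-1 terms.)
Upper bound: T is a sum of 3 rank-1 terms, T = [0, 2, 1] (x) [1, 1, 0] (x) [0, 0, -2] + [1, 2, -2] (x) [1, -1, 1] (x) [-2, 2, 1] + [2, 2, 1] (x) [0, 1, 2] (x) [2, 1, -1] (written with every a and b primitive with positive leading entry and the scale carried by c; CP decompositions are not unique, and this one is verified by expanding entrywise), so rank(T) ≤ 3.
These bounds meet, so rank(T) = 3.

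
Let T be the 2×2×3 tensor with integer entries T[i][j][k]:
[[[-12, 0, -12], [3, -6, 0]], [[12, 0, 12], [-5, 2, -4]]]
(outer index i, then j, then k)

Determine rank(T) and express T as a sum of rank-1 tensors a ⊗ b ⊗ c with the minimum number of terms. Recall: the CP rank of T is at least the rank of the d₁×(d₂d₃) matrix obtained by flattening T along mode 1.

Lower bound: in the mode-1 unfolding of T (rows indexed by i, columns by (j,k)) the 2×2 minor on rows i ∈ {0, 1}, columns (j,k) ∈ {(0,0), (1,0)} is det [[-12, 3], [12, -5]] = 24 ≠ 0, so that unfolding has rank ≥ 2 and hence rank(T) ≥ 2 (CP rank is at least every unfolding rank, though it can be larger).
Upper bound: with S_k = T[:,:,k], the two rank-1 terms a₁b₁ᵀ, a₂b₂ᵀ are the rank-1 members of the pencil x·S₀ + y·S₁.
det(x·S₀ + y·S₁) is 24·x² + 48·xy = 24·(x + 2·y)(x), vanishing at (x:y) = (2:-1) and (0:1).
M₁ = 2·S₀ − S₁ = [[-24, 12], [24, -12]] = (-12)·[1, -1][2, -1]ᵀ and M₂ = S₁ = [[0, -6], [0, 2]] = (-2)·[3, -1][0, 1]ᵀ, so take a₁ = [1, -1], b₁ = [2, -1], a₂ = [3, -1], b₂ = [0, 1].
Each slice is an integer combination of E₁ = a₁b₁ᵀ and E₂ = a₂b₂ᵀ: S₀ = −6·E₁ − E₂, S₁ = −2·E₂, S₂ = −6·E₁ − 2·E₂; reading off coefficients, c₁ = [-6, 0, -6] and c₂ = [-1, -2, -2].
Hence T = [1, -1] ⊗ [2, -1] ⊗ [-6, 0, -6] + [3, -1] ⊗ [0, 1] ⊗ [-1, -2, -2], so rank(T) ≤ 2.
These bounds meet, so rank(T) = 2.

rank(T) = 2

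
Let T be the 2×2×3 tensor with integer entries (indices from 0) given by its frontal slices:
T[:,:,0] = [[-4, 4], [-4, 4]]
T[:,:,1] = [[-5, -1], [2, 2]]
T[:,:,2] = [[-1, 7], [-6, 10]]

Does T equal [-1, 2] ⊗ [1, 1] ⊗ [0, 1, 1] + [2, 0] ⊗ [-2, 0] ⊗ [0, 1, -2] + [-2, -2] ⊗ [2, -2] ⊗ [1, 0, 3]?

No

Reconstruct entry (0,0,2) from the claimed factors: Σₗ aₗ[0]bₗ[0]cₗ[2] = (-1)·(1)·(1) + (2)·(-2)·(-2) + (-2)·(2)·(3) = -5, but T[0,0,2] = -1. The claim is false.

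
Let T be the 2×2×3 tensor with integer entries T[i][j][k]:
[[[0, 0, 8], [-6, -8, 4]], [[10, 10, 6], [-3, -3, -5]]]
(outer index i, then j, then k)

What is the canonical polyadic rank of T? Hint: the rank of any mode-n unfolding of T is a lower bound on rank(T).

3

Lower bound: in the mode-3 unfolding of T (rows indexed by k, columns by (i,j)) the 3×3 minor on rows k ∈ {0, 1, 2}, columns (i,j) ∈ {(0,0), (0,1), (1,0)} is det [[0, -6, 10], [0, -8, 10], [8, 4, 6]] = 160 ≠ 0, so that unfolding has rank ≥ 3 and hence rank(T) ≥ 3 (CP rank is at least every unfolding rank, though it can be larger).
Upper bound: T is a sum of 3 rank-1 terms, T = [1, 0] ⊗ [0, 1] ⊗ [-2, -4, 4] + [1, 2] ⊗ [2, -1] ⊗ [2, 2, 2] + [2, -1] ⊗ [2, 1] ⊗ [-1, -1, 1] (one valid choice — decompositions are not unique — normalised so each a, b is primitive with positive first nonzero entry; check it by expanding all entries), so rank(T) ≤ 3.
These bounds meet, so rank(T) = 3.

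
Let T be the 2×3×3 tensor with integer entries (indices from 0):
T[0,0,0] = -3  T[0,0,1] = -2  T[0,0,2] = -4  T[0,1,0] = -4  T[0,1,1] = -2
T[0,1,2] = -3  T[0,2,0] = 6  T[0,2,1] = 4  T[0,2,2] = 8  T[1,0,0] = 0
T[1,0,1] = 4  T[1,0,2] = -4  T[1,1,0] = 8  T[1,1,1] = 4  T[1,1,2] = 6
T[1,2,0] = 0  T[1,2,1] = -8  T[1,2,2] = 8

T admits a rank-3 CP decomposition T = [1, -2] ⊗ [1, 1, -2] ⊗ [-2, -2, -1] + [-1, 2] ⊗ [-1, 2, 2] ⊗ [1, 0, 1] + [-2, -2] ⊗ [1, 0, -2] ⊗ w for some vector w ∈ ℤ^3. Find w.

Subtract the known terms from T to get the rank-1 residual R = [-2, -2] ⊗ [1, 0, -2] ⊗ w, so R[i,j,k] = a[i]·b[j]·w[k]. Pick indices with nonzero a[0]·b[0] = (-2)·(1) = -2. Only the fibre through (0,0,·) is needed: R[0,0,:] = T[0,0,:] − Σₗ aₗ[0]bₗ[0]cₗ = [-3, -2, -4] − (1)·(1)·[-2, -2, -1] − (-1)·(-1)·[1, 0, 1] = [-2, 0, -4]. Then w[k] = R[0,0,k] / -2 for each k, giving w = [-2, 0, -4] / -2 = [1, 0, 2].

w = [1, 0, 2]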